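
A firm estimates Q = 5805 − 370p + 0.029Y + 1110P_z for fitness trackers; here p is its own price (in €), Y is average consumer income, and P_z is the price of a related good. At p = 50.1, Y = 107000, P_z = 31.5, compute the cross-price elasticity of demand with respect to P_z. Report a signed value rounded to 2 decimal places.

1.38

At the given values, Q = 5805 − 370(50.1) + 0.029(107000) + 1110(31.5) = 25336.
∂Q/∂P_z = 1110.
E = (1110) × (31.5/25336) = 1.3800…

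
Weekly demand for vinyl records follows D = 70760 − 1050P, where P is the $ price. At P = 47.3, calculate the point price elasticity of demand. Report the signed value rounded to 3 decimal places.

-2.354

dD/dP = −1050. At P = 47.3, D = 70760 − 1050(47.3) = 21095.
Ed = (dD/dP)·(P/D) = −1050 × (47.3/21095) = -2.35434…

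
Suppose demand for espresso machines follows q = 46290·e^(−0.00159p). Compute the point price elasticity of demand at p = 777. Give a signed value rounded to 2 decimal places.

dq/dp = −0.00159·q = -21.3966. At p = 777, q = 13457.
Ed = (dq/dp)·(p/q) = (-21.3966) × (777/13457) = -1.2354…

-1.24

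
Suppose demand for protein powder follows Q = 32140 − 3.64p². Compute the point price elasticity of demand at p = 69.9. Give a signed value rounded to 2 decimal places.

-2.48

dQ/dp = −2·3.64·p = -508.872. At p = 69.9, Q = 14354.9236.
Ed = (dQ/dp)·(p/Q) = (-508.872) × (69.9/14354.9236) = -2.4779…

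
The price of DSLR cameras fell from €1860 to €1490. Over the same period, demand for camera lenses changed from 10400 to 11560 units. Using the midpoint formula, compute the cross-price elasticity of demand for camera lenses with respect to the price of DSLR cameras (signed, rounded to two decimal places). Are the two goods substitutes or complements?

%ΔQ_{camera lenses} = (11560 − 10400)/avg = 1160/10980 = 0.105646…
%ΔP_{DSLR cameras} = (1490 − 1860)/avg = -370/1675 = -0.220895…
E_cross = (1160/10980) / (-370/1675) = -0.4782…
E_cross < 0 ⇒ the goods are complements.

-0.48; complements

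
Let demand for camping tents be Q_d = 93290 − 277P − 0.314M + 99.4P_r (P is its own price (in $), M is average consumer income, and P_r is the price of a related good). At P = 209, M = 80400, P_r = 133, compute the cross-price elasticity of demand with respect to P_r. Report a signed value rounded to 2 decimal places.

At the given values, Q_d = 93290 − 277(209) − 0.314(80400) + 99.4(133) = 23371.6.
∂Q_d/∂P_r = 99.4.
E = (99.4) × (133/23371.6) = 0.5656…

0.57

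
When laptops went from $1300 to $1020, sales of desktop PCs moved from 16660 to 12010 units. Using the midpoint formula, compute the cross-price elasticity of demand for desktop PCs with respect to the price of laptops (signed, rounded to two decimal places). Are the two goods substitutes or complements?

1.34; substitutes

%ΔQ_{desktop PCs} = (12010 − 16660)/avg = -4650/14335 = -0.324380…
%ΔP_{laptops} = (1020 − 1300)/avg = -280/1160 = -0.241379…
E_cross = (-4650/14335) / (-280/1160) = 1.3438…
E_cross > 0 ⇒ the goods are substitutes.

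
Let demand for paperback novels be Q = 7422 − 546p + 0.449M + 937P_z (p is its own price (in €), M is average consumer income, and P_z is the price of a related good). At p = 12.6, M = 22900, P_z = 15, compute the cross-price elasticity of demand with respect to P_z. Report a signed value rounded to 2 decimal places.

At the given values, Q = 7422 − 546(12.6) + 0.449(22900) + 937(15) = 24879.5.
∂Q/∂P_z = 937.
E = (937) × (15/24879.5) = 0.5649…

0.56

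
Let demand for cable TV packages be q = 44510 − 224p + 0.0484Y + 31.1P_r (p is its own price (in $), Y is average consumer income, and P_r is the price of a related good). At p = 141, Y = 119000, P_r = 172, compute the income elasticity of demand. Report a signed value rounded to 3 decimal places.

0.240

At the given values, q = 44510 − 224(141) + 0.0484(119000) + 31.1(172) = 24034.8.
∂q/∂Y = 0.0484.
E = (0.0484) × (119000/24034.8) = 0.23963…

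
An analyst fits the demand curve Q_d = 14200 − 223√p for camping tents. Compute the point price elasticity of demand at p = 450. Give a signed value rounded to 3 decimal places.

dQ_d/dp = −223/(2√p) = -5.25616. At p = 450, Q_d = 9469.46.
Ed = (dQ_d/dp)·(p/Q_d) = (-5.25616) × (450/9469.46) = -0.24977…

-0.250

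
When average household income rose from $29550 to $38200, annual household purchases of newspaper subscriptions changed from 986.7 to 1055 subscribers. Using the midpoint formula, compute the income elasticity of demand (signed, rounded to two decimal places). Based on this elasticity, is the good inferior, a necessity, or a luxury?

%ΔQ = (1055 − 986.7)/[( 986.7 + 1055)/2] = 68.3/1020.85 = 0.066905…
%ΔIncome = (38200 − 29550)/[( 29550 + 38200)/2] = 8650/33875 = 0.255350…
E_income = (68.3/1020.85) / (8650/33875) = 0.2620…
0 < E_income < 1 ⇒ normal good, necessity.

0.26; necessity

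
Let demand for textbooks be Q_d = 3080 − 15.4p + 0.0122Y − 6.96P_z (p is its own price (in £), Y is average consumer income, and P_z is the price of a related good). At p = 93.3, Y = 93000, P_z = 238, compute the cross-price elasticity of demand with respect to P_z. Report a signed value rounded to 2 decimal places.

At the given values, Q_d = 3080 − 15.4(93.3) + 0.0122(93000) − 6.96(238) = 1121.3.
∂Q_d/∂P_z = -6.96.
E = (-6.96) × (238/1121.3) = -1.4772…

-1.48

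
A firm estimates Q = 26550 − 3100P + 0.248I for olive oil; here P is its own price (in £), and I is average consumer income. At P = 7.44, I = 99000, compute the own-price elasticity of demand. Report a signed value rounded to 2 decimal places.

-0.82

At the given values, Q = 26550 − 3100(7.44) + 0.248(99000) = 28038.
∂Q/∂P = −3100.
E = (-3100) × (7.44/28038) = -0.8225…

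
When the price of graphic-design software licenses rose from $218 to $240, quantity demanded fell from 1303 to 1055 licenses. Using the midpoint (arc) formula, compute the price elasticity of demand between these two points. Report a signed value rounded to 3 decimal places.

-2.190

%ΔQ = (1055 − 1303) / [(1303 + 1055)/2] = -248/1179 = -0.210347…
%ΔP = (240 − 218) / [(218 + 240)/2] = 22/229 = 0.096069…
Arc Ed = %ΔQ / %ΔP = (-248/1179) / (22/229) = -2.18952…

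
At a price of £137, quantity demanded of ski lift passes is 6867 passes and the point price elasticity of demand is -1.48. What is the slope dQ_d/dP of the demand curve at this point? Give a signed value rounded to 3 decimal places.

-74.184

Ed = (dQ_d/dP)·(P/Q_d) ⇒ dQ_d/dP = Ed·Q_d/P = (-1.48)·6867/137 = -74.18364…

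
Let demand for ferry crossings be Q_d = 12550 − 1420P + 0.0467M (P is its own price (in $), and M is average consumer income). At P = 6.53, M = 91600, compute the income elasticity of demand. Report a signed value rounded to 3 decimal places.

At the given values, Q_d = 12550 − 1420(6.53) + 0.0467(91600) = 7555.12.
∂Q_d/∂M = 0.0467.
E = (0.0467) × (91600/7555.12) = 0.56620…

0.566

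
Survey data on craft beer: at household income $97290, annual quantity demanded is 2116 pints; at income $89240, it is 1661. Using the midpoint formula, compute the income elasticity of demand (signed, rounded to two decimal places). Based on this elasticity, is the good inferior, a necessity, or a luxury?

2.79; luxury

%ΔQ = (1661 − 2116)/[( 2116 + 1661)/2] = -455/1888.5 = -0.240931…
%ΔIncome = (89240 − 97290)/[( 97290 + 89240)/2] = -8050/93265 = -0.086313…
E_income = (-455/1888.5) / (-8050/93265) = 2.7913…
E_income > 1 ⇒ normal good, luxury.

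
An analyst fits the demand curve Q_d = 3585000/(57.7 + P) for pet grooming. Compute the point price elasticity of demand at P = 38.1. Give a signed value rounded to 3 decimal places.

-0.398

dQ_d/dP = −3585000/(57.7 + P)² = -390.623. At P = 38.1, Q_d = 37421.7.
Ed = (dQ_d/dP)·(P/Q_d) = (-390.623) × (38.1/37421.7) = -0.39770…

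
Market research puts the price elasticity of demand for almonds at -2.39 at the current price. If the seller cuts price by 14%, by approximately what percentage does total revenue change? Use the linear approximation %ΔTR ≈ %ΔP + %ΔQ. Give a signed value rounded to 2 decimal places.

%ΔQ ≈ Ed × %ΔP = (-2.39) × (-14%) = +33.4600%
%ΔTR ≈ %ΔP + %ΔQ = (-14%) + (+33.4600%) = +19.4600%

+19.46%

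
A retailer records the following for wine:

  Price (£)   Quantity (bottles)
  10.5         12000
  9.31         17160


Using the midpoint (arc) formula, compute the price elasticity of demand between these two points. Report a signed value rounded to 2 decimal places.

-2.95

%ΔQ = (17160 − 12000) / [(12000 + 17160)/2] = 5160/14580 = 0.353909…
%ΔP = (9.31 − 10.5) / [(10.5 + 9.31)/2] = -1.19/9.905 = -0.120141…
Arc Ed = %ΔQ / %ΔP = (5160/14580) / (-1.19/9.905) = -2.9457…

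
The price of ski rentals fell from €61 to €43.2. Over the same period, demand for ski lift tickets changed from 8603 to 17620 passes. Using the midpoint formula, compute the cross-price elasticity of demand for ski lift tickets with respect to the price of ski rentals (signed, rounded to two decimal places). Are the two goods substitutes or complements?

-2.01; complements

%ΔQ_{ski lift tickets} = (17620 − 8603)/avg = 9017/13111.5 = 0.687716…
%ΔP_{ski rentals} = (43.2 − 61)/avg = -17.8/52.1 = -0.341650…
E_cross = (9017/13111.5) / (-17.8/52.1) = -2.0129…
E_cross < 0 ⇒ the goods are complements.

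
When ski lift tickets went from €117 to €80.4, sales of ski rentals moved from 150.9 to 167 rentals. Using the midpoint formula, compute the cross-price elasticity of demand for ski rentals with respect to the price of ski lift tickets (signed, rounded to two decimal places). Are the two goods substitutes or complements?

%ΔQ_{ski rentals} = (167 − 150.9)/avg = 16.1/158.95 = 0.101289…
%ΔP_{ski lift tickets} = (80.4 − 117)/avg = -36.6/98.7 = -0.370820…
E_cross = (16.1/158.95) / (-36.6/98.7) = -0.2731…
E_cross < 0 ⇒ the goods are complements.

-0.27; complements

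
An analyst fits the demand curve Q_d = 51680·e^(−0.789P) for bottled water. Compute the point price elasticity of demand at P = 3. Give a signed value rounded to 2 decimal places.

-2.37

dQ_d/dP = −0.789·Q_d = -3823.18. At P = 3, Q_d = 4845.6.
Ed = (dQ_d/dP)·(P/Q_d) = (-3823.18) × (3/4845.6) = -2.367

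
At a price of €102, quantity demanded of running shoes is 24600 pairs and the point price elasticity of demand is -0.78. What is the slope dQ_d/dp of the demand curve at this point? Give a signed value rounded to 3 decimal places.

-188.118

Ed = (dQ_d/dp)·(p/Q_d) ⇒ dQ_d/dp = Ed·Q_d/p = (-0.78)·24600/102 = -188.11764…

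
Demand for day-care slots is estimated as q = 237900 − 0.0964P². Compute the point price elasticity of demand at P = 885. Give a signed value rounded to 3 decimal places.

dq/dP = −2·0.0964·P = -170.628. At P = 885, q = 162397.11.
Ed = (dq/dP)·(P/q) = (-170.628) × (885/162397.11) = -0.92985…

-0.930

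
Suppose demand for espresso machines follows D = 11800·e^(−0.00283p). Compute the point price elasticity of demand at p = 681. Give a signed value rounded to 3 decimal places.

-1.927

dD/dp = −0.00283·D = -4.86052. At p = 681, D = 1717.5.
Ed = (dD/dp)·(p/D) = (-4.86052) × (681/1717.5) = -1.92723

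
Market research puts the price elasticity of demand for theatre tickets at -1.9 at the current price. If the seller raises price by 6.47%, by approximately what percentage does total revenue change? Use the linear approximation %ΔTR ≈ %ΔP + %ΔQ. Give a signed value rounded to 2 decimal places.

-5.82%

%ΔQ ≈ Ed × %ΔP = (-1.9) × (+6.47%) = -12.2930%
%ΔTR ≈ %ΔP + %ΔQ = (+6.47%) + (-12.2930%) = -5.8230%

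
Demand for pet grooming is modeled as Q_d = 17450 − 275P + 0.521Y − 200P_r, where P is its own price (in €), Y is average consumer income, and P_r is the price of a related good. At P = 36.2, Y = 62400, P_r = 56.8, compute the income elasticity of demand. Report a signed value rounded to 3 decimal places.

At the given values, Q_d = 17450 − 275(36.2) + 0.521(62400) − 200(56.8) = 28645.4.
∂Q_d/∂Y = 0.521.
E = (0.521) × (62400/28645.4) = 1.13492…

1.135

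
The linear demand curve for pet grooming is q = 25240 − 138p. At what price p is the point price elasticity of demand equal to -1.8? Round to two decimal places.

Ed = −138p/(25240 − 138p). Set this equal to -1.8:
138p = 1.8·(25240 − 138p) ⇒ 138p(1 + 1.8) = 1.8·25240
p = 1.8·25240 / (138·2.8) = 117.5776…

117.58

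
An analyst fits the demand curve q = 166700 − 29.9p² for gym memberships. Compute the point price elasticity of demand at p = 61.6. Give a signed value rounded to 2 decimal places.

dq/dp = −2·29.9·p = -3683.68. At p = 61.6, q = 53242.656.
Ed = (dq/dp)·(p/q) = (-3683.68) × (61.6/53242.656) = -4.2618…

-4.26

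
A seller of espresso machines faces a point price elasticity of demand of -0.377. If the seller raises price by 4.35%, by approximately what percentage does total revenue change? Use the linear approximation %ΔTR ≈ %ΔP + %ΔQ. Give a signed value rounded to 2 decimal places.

%ΔQ ≈ Ed × %ΔP = (-0.377) × (+4.35%) = -1.6400%
%ΔTR ≈ %ΔP + %ΔQ = (+4.35%) + (-1.6400%) = +2.7101%

+2.71%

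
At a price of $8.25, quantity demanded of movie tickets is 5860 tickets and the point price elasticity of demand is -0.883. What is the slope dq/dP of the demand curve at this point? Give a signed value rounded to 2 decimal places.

Ed = (dq/dP)·(P/q) ⇒ dq/dP = Ed·q/P = (-0.883)·5860/8.25 = -627.1975…

-627.20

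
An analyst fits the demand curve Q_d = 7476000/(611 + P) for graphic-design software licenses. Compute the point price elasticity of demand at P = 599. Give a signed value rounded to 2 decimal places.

dQ_d/dP = −7476000/(611 + P)² = -5.10621. At P = 599, Q_d = 6178.51.
Ed = (dQ_d/dP)·(P/Q_d) = (-5.10621) × (599/6178.51) = -0.4950…

-0.50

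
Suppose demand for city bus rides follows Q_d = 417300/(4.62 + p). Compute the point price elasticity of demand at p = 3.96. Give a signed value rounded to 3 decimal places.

dQ_d/dp = −417300/(4.62 + p)² = -5668.57. At p = 3.96, Q_d = 48636.4.
Ed = (dQ_d/dp)·(p/Q_d) = (-5668.57) × (3.96/48636.4) = -0.46153…

-0.462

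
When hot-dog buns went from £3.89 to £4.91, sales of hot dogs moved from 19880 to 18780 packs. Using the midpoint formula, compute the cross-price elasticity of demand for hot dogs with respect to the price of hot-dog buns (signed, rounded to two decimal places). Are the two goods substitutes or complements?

%ΔQ_{hot dogs} = (18780 − 19880)/avg = -1100/19330 = -0.056906…
%ΔP_{hot-dog buns} = (4.91 − 3.89)/avg = 1.02/4.4 = 0.231818…
E_cross = (-1100/19330) / (1.02/4.4) = -0.2454…
E_cross < 0 ⇒ the goods are complements.

-0.25; complements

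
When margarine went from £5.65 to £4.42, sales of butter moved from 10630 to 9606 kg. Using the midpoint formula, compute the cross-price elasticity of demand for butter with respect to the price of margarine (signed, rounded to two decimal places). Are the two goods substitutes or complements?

0.41; substitutes

%ΔQ_{butter} = (9606 − 10630)/avg = -1024/10118 = -0.101205…
%ΔP_{margarine} = (4.42 − 5.65)/avg = -1.23/5.035 = -0.244289…
E_cross = (-1024/10118) / (-1.23/5.035) = 0.4142…
E_cross > 0 ⇒ the goods are substitutes.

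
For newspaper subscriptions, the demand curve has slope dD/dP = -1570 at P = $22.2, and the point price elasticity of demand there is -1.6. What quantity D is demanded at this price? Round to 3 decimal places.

Ed = (dD/dP)·(P/D) ⇒ D = (dD/dP)·P/Ed = (-1570)·22.2/(-1.6) = 21783.75

21783.750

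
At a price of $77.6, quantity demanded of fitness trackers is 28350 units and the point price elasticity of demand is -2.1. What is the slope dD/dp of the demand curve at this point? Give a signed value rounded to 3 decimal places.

-767.204

Ed = (dD/dp)·(p/D) ⇒ dD/dp = Ed·D/p = (-2.1)·28350/77.6 = -767.20360…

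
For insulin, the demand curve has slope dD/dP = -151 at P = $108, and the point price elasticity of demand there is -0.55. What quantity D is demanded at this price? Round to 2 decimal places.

Ed = (dD/dP)·(P/D) ⇒ D = (dD/dP)·P/Ed = (-151)·108/(-0.55) = 29650.9090…

29650.91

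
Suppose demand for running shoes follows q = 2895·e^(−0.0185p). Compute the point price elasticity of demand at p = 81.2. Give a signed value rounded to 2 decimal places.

-1.50

dq/dp = −0.0185·q = -11.924. At p = 81.2, q = 644.542.
Ed = (dq/dp)·(p/q) = (-11.924) × (81.2/644.542) = -1.5022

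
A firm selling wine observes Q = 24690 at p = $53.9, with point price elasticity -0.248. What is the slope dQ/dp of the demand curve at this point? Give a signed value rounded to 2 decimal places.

Ed = (dQ/dp)·(p/Q) ⇒ dQ/dp = Ed·Q/p = (-0.248)·24690/53.9 = -113.6014…

-113.60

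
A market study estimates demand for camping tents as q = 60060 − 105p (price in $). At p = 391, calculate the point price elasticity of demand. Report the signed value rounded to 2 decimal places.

dq/dp = −105. At p = 391, q = 60060 − 105(391) = 19005.
Ed = (dq/dp)·(p/q) = −105 × (391/19005) = -2.1602…

-2.16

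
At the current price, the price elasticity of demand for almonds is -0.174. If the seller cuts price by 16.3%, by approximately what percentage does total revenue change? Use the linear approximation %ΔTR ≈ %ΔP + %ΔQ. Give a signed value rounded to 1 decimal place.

%ΔQ ≈ Ed × %ΔP = (-0.174) × (-16.3%) = +2.8362%
%ΔTR ≈ %ΔP + %ΔQ = (-16.3%) + (+2.8362%) = -13.4638%

-13.5%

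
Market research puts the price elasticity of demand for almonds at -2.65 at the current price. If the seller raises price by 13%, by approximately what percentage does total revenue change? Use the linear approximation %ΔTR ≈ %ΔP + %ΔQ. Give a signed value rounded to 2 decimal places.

-21.45%

%ΔQ ≈ Ed × %ΔP = (-2.65) × (+13%) = -34.4500%
%ΔTR ≈ %ΔP + %ΔQ = (+13%) + (-34.4500%) = -21.4500%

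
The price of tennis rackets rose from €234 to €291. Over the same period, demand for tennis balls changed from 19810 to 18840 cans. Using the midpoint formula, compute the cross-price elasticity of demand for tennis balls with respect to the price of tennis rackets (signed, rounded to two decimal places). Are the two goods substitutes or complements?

%ΔQ_{tennis balls} = (18840 − 19810)/avg = -970/19325 = -0.050194…
%ΔP_{tennis rackets} = (291 − 234)/avg = 57/262.5 = 0.217142…
E_cross = (-970/19325) / (57/262.5) = -0.2311…
E_cross < 0 ⇒ the goods are complements.

-0.23; complements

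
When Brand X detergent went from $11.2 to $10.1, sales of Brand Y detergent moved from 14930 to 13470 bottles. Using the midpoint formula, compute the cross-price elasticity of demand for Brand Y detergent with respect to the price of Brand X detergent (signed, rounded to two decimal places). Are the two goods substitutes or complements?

1.00; substitutes

%ΔQ_{Brand Y detergent} = (13470 − 14930)/avg = -1460/14200 = -0.102816…
%ΔP_{Brand X detergent} = (10.1 − 11.2)/avg = -1.1/10.65 = -0.103286…
E_cross = (-1460/14200) / (-1.1/10.65) = 0.9954…
E_cross > 0 ⇒ the goods are substitutes.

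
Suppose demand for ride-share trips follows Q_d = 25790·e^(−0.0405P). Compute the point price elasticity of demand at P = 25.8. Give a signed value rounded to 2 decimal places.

-1.04

dQ_d/dP = −0.0405·Q_d = -367.377. At P = 25.8, Q_d = 9071.04.
Ed = (dQ_d/dP)·(P/Q_d) = (-367.377) × (25.8/9071.04) = -1.0449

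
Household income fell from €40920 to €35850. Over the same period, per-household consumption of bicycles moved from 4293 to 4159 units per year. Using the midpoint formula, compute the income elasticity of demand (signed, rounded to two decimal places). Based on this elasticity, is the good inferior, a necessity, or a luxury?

%ΔQ = (4159 − 4293)/[( 4293 + 4159)/2] = -134/4226 = -0.031708…
%ΔIncome = (35850 − 40920)/[( 40920 + 35850)/2] = -5070/38385 = -0.132082…
E_income = (-134/4226) / (-5070/38385) = 0.2400…
0 < E_income < 1 ⇒ normal good, necessity.

0.24; necessity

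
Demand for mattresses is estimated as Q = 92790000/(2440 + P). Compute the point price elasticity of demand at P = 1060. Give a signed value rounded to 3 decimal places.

-0.303

dQ/dP = −92790000/(2440 + P)² = -7.57469. At P = 1060, Q = 26511.4.
Ed = (dQ/dP)·(P/Q) = (-7.57469) × (1060/26511.4) = -0.30285…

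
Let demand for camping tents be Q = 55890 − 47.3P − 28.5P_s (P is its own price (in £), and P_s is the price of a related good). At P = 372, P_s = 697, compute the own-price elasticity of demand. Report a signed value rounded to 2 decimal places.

-0.95

At the given values, Q = 55890 − 47.3(372) − 28.5(697) = 18429.9.
∂Q/∂P = −47.3.
E = (-47.3) × (372/18429.9) = -0.9547…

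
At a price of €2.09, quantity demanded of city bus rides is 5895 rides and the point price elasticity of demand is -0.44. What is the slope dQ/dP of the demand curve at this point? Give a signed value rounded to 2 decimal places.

Ed = (dQ/dP)·(P/Q) ⇒ dQ/dP = Ed·Q/P = (-0.44)·5895/2.09 = -1241.0526…

-1241.05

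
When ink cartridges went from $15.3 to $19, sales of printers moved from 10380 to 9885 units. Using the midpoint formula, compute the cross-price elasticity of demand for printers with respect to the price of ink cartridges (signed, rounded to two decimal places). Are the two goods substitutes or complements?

-0.23; complements

%ΔQ_{printers} = (9885 − 10380)/avg = -495/10132.5 = -0.048852…
%ΔP_{ink cartridges} = (19 − 15.3)/avg = 3.7/17.15 = 0.215743…
E_cross = (-495/10132.5) / (3.7/17.15) = -0.2264…
E_cross < 0 ⇒ the goods are complements.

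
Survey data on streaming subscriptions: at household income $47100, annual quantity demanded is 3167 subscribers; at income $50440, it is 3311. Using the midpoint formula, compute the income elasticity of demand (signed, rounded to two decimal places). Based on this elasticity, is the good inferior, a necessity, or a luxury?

%ΔQ = (3311 − 3167)/[( 3167 + 3311)/2] = 144/3239 = 0.044458…
%ΔIncome = (50440 − 47100)/[( 47100 + 50440)/2] = 3340/48770 = 0.068484…
E_income = (144/3239) / (3340/48770) = 0.6491…
0 < E_income < 1 ⇒ normal good, necessity.

0.65; necessity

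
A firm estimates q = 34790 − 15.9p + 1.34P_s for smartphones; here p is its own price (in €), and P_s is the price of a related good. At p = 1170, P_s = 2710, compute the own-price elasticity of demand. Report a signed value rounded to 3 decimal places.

At the given values, q = 34790 − 15.9(1170) + 1.34(2710) = 19818.4.
∂q/∂p = −15.9.
E = (-15.9) × (1170/19818.4) = -0.93867…

-0.939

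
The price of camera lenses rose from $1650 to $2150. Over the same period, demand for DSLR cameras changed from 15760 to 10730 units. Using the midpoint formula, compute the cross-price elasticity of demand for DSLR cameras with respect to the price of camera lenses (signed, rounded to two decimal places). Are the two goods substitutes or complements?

-1.44; complements

%ΔQ_{DSLR cameras} = (10730 − 15760)/avg = -5030/13245 = -0.379765…
%ΔP_{camera lenses} = (2150 − 1650)/avg = 500/1900 = 0.263157…
E_cross = (-5030/13245) / (500/1900) = -1.4431…
E_cross < 0 ⇒ the goods are complements.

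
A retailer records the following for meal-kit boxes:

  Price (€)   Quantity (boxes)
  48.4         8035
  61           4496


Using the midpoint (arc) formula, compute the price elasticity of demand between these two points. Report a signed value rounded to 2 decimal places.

-2.45

%ΔQ = (4496 − 8035) / [(8035 + 4496)/2] = -3539/6265.5 = -0.564839…
%ΔP = (61 − 48.4) / [(48.4 + 61)/2] = 12.6/54.7 = 0.230347…
Arc Ed = %ΔQ / %ΔP = (-3539/6265.5) / (12.6/54.7) = -2.4521…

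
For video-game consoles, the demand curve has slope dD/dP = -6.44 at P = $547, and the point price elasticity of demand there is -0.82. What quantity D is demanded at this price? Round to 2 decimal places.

Ed = (dD/dP)·(P/D) ⇒ D = (dD/dP)·P/Ed = (-6.44)·547/(-0.82) = 4295.9512…

4295.95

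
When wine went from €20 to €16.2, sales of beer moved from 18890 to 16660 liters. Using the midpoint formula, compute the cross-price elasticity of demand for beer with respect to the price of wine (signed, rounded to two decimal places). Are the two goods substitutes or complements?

0.60; substitutes

%ΔQ_{beer} = (16660 − 18890)/avg = -2230/17775 = -0.125457…
%ΔP_{wine} = (16.2 − 20)/avg = -3.8/18.1 = -0.209944…
E_cross = (-2230/17775) / (-3.8/18.1) = 0.5975…
E_cross > 0 ⇒ the goods are substitutes.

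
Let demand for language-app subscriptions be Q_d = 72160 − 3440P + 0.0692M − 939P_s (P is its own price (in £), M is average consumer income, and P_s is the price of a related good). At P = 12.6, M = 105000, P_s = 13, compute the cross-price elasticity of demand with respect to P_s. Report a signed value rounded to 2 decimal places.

-0.51

At the given values, Q_d = 72160 − 3440(12.6) + 0.0692(105000) − 939(13) = 23875.
∂Q_d/∂P_s = -939.
E = (-939) × (13/23875) = -0.5112…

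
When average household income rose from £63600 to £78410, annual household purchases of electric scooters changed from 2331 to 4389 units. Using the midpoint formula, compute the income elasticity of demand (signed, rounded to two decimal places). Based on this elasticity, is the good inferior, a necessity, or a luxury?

2.94; luxury

%ΔQ = (4389 − 2331)/[( 2331 + 4389)/2] = 2058/3360 = 0.6125
%ΔIncome = (78410 − 63600)/[( 63600 + 78410)/2] = 14810/71005 = 0.208576…
E_income = (2058/3360) / (14810/71005) = 2.9365…
E_income > 1 ⇒ normal good, luxury.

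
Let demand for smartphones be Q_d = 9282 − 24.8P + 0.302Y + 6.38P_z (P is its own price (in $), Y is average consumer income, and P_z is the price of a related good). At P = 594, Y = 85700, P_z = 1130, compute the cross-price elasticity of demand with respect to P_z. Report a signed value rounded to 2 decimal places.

0.26

At the given values, Q_d = 9282 − 24.8(594) + 0.302(85700) + 6.38(1130) = 27641.6.
∂Q_d/∂P_z = 6.38.
E = (6.38) × (1130/27641.6) = 0.2608…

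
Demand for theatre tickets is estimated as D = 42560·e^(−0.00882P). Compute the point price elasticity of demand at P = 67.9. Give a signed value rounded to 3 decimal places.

dD/dP = −0.00882·D = -206.244. At P = 67.9, D = 23383.6.
Ed = (dD/dP)·(P/D) = (-206.244) × (67.9/23383.6) = -0.59887…

-0.599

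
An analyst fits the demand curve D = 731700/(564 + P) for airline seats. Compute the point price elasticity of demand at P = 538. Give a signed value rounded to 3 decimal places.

-0.488

dD/dP = −731700/(564 + P)² = -0.602518. At P = 538, D = 663.975.
Ed = (dD/dP)·(P/D) = (-0.602518) × (538/663.975) = -0.48820…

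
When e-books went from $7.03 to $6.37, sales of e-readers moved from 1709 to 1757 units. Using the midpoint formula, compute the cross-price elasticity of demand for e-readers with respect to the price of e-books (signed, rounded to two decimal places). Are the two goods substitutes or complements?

%ΔQ_{e-readers} = (1757 − 1709)/avg = 48/1733 = 0.027697…
%ΔP_{e-books} = (6.37 − 7.03)/avg = -0.66/6.7 = -0.098507…
E_cross = (48/1733) / (-0.66/6.7) = -0.2811…
E_cross < 0 ⇒ the goods are complements.

-0.28; complements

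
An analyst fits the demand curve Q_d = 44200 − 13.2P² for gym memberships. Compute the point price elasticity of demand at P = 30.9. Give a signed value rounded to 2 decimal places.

-0.80

dQ_d/dP = −2·13.2·P = -815.76. At P = 30.9, Q_d = 31596.508.
Ed = (dQ_d/dP)·(P/Q_d) = (-815.76) × (30.9/31596.508) = -0.7977…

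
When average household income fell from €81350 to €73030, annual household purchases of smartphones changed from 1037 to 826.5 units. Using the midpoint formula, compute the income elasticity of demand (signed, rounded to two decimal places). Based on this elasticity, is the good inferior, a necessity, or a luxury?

2.10; luxury

%ΔQ = (826.5 − 1037)/[( 1037 + 826.5)/2] = -210.5/931.75 = -0.225918…
%ΔIncome = (73030 − 81350)/[( 81350 + 73030)/2] = -8320/77190 = -0.107785…
E_income = (-210.5/931.75) / (-8320/77190) = 2.0959…
E_income > 1 ⇒ normal good, luxury.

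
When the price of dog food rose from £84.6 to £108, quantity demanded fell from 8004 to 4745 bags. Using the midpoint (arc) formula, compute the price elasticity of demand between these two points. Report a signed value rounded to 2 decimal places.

-2.10

%ΔQ = (4745 − 8004) / [(8004 + 4745)/2] = -3259/6374.5 = -0.511255…
%ΔP = (108 − 84.6) / [(84.6 + 108)/2] = 23.4/96.3 = 0.242990…
Arc Ed = %ΔQ / %ΔP = (-3259/6374.5) / (23.4/96.3) = -2.1040…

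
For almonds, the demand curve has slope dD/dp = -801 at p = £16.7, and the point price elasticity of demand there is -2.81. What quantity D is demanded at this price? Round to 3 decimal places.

Ed = (dD/dp)·(p/D) ⇒ D = (dD/dp)·p/Ed = (-801)·16.7/(-2.81) = 4760.39145…

4760.391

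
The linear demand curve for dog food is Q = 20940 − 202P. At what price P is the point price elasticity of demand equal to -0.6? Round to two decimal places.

38.87

Ed = −202P/(20940 − 202P). Set this equal to -0.6:
202P = 0.6·(20940 − 202P) ⇒ 202P(1 + 0.6) = 0.6·20940
P = 0.6·20940 / (202·1.6) = 38.8737…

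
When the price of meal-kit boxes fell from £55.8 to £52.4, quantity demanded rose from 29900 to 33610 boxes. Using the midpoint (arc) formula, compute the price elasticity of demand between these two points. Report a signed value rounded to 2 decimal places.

%ΔQ = (33610 − 29900) / [(29900 + 33610)/2] = 3710/31755 = 0.116831…
%ΔP = (52.4 − 55.8) / [(55.8 + 52.4)/2] = -3.4/54.1 = -0.062846…
Arc Ed = %ΔQ / %ΔP = (3710/31755) / (-3.4/54.1) = -1.8590…

-1.86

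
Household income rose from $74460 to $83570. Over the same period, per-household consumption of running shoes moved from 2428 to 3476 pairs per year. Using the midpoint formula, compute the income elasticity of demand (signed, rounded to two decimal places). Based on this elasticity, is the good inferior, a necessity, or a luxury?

%ΔQ = (3476 − 2428)/[( 2428 + 3476)/2] = 1048/2952 = 0.355013…
%ΔIncome = (83570 − 74460)/[( 74460 + 83570)/2] = 9110/79015 = 0.115294…
E_income = (1048/2952) / (9110/79015) = 3.0791…
E_income > 1 ⇒ normal good, luxury.

3.08; luxury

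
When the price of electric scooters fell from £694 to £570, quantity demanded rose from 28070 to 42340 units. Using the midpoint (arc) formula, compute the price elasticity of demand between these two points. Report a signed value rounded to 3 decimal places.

-2.066

%ΔQ = (42340 − 28070) / [(28070 + 42340)/2] = 14270/35205 = 0.405340…
%ΔP = (570 − 694) / [(694 + 570)/2] = -124/632 = -0.196202…
Arc Ed = %ΔQ / %ΔP = (14270/35205) / (-124/632) = -2.06592…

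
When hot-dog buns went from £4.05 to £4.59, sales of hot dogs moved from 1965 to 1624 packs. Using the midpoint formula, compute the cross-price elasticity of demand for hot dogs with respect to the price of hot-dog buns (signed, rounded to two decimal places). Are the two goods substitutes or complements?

%ΔQ_{hot dogs} = (1624 − 1965)/avg = -341/1794.5 = -0.190025…
%ΔP_{hot-dog buns} = (4.59 − 4.05)/avg = 0.54/4.32 = 0.125
E_cross = (-341/1794.5) / (0.54/4.32) = -1.5202…
E_cross < 0 ⇒ the goods are complements.

-1.52; complements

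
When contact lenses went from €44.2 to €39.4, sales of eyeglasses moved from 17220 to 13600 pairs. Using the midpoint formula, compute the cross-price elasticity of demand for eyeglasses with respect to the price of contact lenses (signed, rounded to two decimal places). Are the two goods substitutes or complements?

%ΔQ_{eyeglasses} = (13600 − 17220)/avg = -3620/15410 = -0.234912…
%ΔP_{contact lenses} = (39.4 − 44.2)/avg = -4.8/41.8 = -0.114832…
E_cross = (-3620/15410) / (-4.8/41.8) = 2.0456…
E_cross > 0 ⇒ the goods are substitutes.

2.05; substitutes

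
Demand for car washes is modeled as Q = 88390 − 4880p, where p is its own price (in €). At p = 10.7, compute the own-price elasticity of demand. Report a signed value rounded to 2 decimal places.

-1.44

At the given values, Q = 88390 − 4880(10.7) = 36174.
∂Q/∂p = −4880.
E = (-4880) × (10.7/36174) = -1.4434…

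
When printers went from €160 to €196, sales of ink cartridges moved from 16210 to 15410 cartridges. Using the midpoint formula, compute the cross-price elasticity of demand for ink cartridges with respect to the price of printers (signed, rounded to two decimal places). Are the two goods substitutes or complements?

-0.25; complements

%ΔQ_{ink cartridges} = (15410 − 16210)/avg = -800/15810 = -0.050600…
%ΔP_{printers} = (196 − 160)/avg = 36/178 = 0.202247…
E_cross = (-800/15810) / (36/178) = -0.2501…
E_cross < 0 ⇒ the goods are complements.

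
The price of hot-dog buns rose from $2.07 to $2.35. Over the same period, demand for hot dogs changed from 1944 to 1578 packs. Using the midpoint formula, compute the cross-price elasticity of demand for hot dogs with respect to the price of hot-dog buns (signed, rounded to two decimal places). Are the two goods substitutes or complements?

%ΔQ_{hot dogs} = (1578 − 1944)/avg = -366/1761 = -0.207836…
%ΔP_{hot-dog buns} = (2.35 − 2.07)/avg = 0.28/2.21 = 0.126696…
E_cross = (-366/1761) / (0.28/2.21) = -1.6404…
E_cross < 0 ⇒ the goods are complements.

-1.64; complements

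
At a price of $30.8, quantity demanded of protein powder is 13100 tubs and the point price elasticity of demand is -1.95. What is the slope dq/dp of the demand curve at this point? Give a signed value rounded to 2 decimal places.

-829.38

Ed = (dq/dp)·(p/q) ⇒ dq/dp = Ed·q/p = (-1.95)·13100/30.8 = -829.3831…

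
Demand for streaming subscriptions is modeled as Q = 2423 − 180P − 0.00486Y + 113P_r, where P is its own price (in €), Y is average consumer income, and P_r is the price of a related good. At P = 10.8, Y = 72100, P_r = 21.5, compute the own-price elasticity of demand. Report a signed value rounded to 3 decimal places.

-0.760

At the given values, Q = 2423 − 180(10.8) − 0.00486(72100) + 113(21.5) = 2558.094.
∂Q/∂P = −180.
E = (-180) × (10.8/2558.094) = -0.75994…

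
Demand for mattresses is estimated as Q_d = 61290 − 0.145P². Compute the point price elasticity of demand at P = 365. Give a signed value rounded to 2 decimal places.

-0.92

dQ_d/dP = −2·0.145·P = -105.85. At P = 365, Q_d = 41972.375.
Ed = (dQ_d/dP)·(P/Q_d) = (-105.85) × (365/41972.375) = -0.9204…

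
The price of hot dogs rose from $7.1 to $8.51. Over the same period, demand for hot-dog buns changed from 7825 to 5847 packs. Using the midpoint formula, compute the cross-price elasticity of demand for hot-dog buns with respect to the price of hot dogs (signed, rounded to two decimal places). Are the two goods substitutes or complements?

-1.60; complements

%ΔQ_{hot-dog buns} = (5847 − 7825)/avg = -1978/6836 = -0.289350…
%ΔP_{hot dogs} = (8.51 − 7.1)/avg = 1.41/7.805 = 0.180653…
E_cross = (-1978/6836) / (1.41/7.805) = -1.6016…
E_cross < 0 ⇒ the goods are complements.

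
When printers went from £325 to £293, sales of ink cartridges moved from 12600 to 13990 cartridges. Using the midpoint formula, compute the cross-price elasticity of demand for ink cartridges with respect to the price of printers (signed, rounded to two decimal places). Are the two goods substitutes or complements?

%ΔQ_{ink cartridges} = (13990 − 12600)/avg = 1390/13295 = 0.104550…
%ΔP_{printers} = (293 − 325)/avg = -32/309 = -0.103559…
E_cross = (1390/13295) / (-32/309) = -1.0095…
E_cross < 0 ⇒ the goods are complements.

-1.01; complements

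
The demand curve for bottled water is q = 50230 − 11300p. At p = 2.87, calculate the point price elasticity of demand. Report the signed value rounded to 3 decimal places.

dq/dp = −11300. At p = 2.87, q = 50230 − 11300(2.87) = 17799.
Ed = (dq/dp)·(p/q) = −11300 × (2.87/17799) = -1.82206…

-1.822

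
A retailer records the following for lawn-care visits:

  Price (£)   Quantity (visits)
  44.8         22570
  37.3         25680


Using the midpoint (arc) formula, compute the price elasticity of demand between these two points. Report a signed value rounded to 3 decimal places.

-0.706

%ΔQ = (25680 − 22570) / [(22570 + 25680)/2] = 3110/24125 = 0.128911…
%ΔP = (37.3 − 44.8) / [(44.8 + 37.3)/2] = -7.5/41.05 = -0.182704…
Arc Ed = %ΔQ / %ΔP = (3110/24125) / (-7.5/41.05) = -0.70557…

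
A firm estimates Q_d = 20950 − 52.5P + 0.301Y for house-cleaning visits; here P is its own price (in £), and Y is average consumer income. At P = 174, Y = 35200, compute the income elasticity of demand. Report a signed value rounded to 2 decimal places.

0.47

At the given values, Q_d = 20950 − 52.5(174) + 0.301(35200) = 22410.2.
∂Q_d/∂Y = 0.301.
E = (0.301) × (35200/22410.2) = 0.4727…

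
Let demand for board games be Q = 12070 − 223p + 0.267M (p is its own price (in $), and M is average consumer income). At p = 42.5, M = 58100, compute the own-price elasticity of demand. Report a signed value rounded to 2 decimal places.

-0.52

At the given values, Q = 12070 − 223(42.5) + 0.267(58100) = 18105.2.
∂Q/∂p = −223.
E = (-223) × (42.5/18105.2) = -0.5234…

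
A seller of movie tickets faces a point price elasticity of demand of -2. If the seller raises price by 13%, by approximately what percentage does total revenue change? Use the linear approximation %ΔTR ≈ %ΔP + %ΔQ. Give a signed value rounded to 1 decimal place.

-13.0%

%ΔQ ≈ Ed × %ΔP = (-2) × (+13%) = -26.0000%
%ΔTR ≈ %ΔP + %ΔQ = (+13%) + (-26.0000%) = -13.0000%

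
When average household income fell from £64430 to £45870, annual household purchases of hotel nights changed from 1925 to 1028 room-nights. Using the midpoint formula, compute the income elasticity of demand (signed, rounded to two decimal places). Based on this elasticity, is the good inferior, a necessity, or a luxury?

1.81; luxury

%ΔQ = (1028 − 1925)/[( 1925 + 1028)/2] = -897/1476.5 = -0.607517…
%ΔIncome = (45870 − 64430)/[( 64430 + 45870)/2] = -18560/55150 = -0.336536…
E_income = (-897/1476.5) / (-18560/55150) = 1.8052…
E_income > 1 ⇒ normal good, luxury.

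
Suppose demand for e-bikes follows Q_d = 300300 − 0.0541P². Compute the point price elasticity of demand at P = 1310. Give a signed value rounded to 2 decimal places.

dQ_d/dP = −2·0.0541·P = -141.742. At P = 1310, Q_d = 207458.99.
Ed = (dQ_d/dP)·(P/Q_d) = (-141.742) × (1310/207458.99) = -0.8950…

-0.90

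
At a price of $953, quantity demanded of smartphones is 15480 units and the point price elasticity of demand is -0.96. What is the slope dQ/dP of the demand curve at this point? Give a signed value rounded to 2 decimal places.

Ed = (dQ/dP)·(P/Q) ⇒ dQ/dP = Ed·Q/P = (-0.96)·15480/953 = -15.5937…

-15.59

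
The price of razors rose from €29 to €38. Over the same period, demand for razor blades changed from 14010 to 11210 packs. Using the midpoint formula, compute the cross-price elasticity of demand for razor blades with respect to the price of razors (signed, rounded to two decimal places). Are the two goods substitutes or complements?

-0.83; complements

%ΔQ_{razor blades} = (11210 − 14010)/avg = -2800/12610 = -0.222045…
%ΔP_{razors} = (38 − 29)/avg = 9/33.5 = 0.268656…
E_cross = (-2800/12610) / (9/33.5) = -0.8265…
E_cross < 0 ⇒ the goods are complements.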